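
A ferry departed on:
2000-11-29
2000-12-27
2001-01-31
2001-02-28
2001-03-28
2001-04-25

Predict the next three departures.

2001-05-30, 2001-06-27, 2001-07-25

These are Wednesdays with 28, 35, 28, 28, 28-day gaps.
Each is the final Wednesday of its month — 2000-11-29 is past the 28th, so '4th Wednesday' doesn't fit.
Last Wednesday of May 2001: 2001-05-30.
Last Wednesday of June 2001: 2001-06-27.
Last Wednesday of July 2001: 2001-07-25.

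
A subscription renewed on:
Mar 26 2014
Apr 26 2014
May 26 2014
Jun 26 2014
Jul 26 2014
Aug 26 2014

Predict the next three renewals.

The day-of-month is always 26 (31, 30, 31, 30, 31 days between events).
So this recurs on the 26th of each month.
Next: September 2014 → Sep 26 2014.
Next: October 2014 → Oct 26 2014.
November 2014: Nov 26 2014.

Sep 26 2014, Oct 26 2014, Nov 26 2014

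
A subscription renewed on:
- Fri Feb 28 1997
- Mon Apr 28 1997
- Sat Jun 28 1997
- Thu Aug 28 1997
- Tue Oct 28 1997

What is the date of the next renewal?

Each date is the 28th; the gaps (59, 61, 61, 61) track the month lengths.
The rule is the 28th of every 2 months.
December 1997: Sun Dec 28 1997.

Sun Dec 28 1997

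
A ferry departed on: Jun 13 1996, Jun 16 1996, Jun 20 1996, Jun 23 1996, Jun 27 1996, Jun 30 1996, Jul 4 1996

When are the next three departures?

Jul 7 1996, Jul 11 1996, Jul 14 1996

The gap pattern 3, 4, 3, 4, 3, 4 repeats every 2 events.
These are the Thursdays and Sundays of each week.
The following Sunday is Jul 7 1996.
Next Thursday: Jul 11 1996.
The following Sunday is Jul 14 1996.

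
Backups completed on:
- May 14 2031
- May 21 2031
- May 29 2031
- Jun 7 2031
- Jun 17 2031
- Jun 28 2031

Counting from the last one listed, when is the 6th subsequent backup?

Gaps: 7, 8, 9, 10, 11 days — each gap is 1 larger than the previous one.
Next gap: 12 days. Jun 28 2031 + 12 days = Jul 10 2031.
Next gap: 13 days. Jul 10 2031 + 13 days = Jul 23 2031.
Next gap: 14 days. Jul 23 2031 + 14 days = Aug 6 2031.
Next gap: 15 days. Aug 6 2031 + 15 days = Aug 21 2031.
Next gap: 16 days. Aug 21 2031 + 16 days = Sep 6 2031.
Next gap: 17 days. Sep 6 2031 + 17 days = Sep 23 2031.

Sep 23 2031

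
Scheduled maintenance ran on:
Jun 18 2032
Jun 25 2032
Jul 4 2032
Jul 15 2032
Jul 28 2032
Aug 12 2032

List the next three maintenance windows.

Gaps: 7, 9, 11, 13, 15 days — each gap is 2 larger than the previous one.
Next gap: 17 days. Aug 12 2032 + 17 days = Aug 29 2032.
Next gap: 19 days. Aug 29 2032 + 19 days = Sep 17 2032.
Next gap: 21 days. Sep 17 2032 + 21 days = Oct 8 2032.

Aug 29 2032, Sep 17 2032, Oct 8 2032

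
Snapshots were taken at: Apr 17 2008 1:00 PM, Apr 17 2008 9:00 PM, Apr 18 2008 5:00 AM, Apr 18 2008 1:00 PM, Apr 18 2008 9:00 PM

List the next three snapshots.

Apr 19 2008 5:00 AM, Apr 19 2008 1:00 PM, Apr 19 2008 9:00 PM

The interval is a steady 8 hours (8, 8, 8, 8).
Apr 18 2008 9:00 PM + 8 h = Apr 19 2008 5:00 AM.
Apr 19 2008 5:00 AM + 8 h = Apr 19 2008 1:00 PM.
Apr 19 2008 1:00 PM + 8 h = Apr 19 2008 9:00 PM.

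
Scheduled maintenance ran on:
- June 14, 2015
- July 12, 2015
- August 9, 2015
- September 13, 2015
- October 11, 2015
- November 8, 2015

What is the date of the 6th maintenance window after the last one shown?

May 8, 2016

All dates are Sundays, 28, 28, 35, 28, 28 days apart.
Specifically, the 2nd Sunday of each month.
December 2015 — 2nd Sunday is December 13, 2015.
2nd Sunday of January 2016: January 10, 2016.
2nd Sunday of February 2016: February 14, 2016.
2nd Sunday of March 2016: March 13, 2016.
2nd Sunday of April 2016: April 10, 2016.
May 2016 — 2nd Sunday is May 8, 2016.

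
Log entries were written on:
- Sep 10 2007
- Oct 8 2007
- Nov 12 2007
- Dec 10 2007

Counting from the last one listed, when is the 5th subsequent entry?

May 12 2008

Gaps: 28, 35, 28 days — a mix of 28 and 35. Every date is a Monday.
Each is the 2nd Monday of its month.
2nd Monday of January 2008: Jan 14 2008.
February 2008 — 2nd Monday is Feb 11 2008.
2nd Monday of March 2008: Mar 10 2008.
2nd Monday of April 2008: Apr 14 2008.
May 2008 — 2nd Monday is May 12 2008.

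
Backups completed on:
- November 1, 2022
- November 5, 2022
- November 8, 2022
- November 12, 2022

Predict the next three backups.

November 15, 2022; November 19, 2022; November 22, 2022

Every event lands on a Tuesday or Saturday (gaps cycle 4, 3, 4).
So the schedule is: every Tuesday and Saturday.
Next Tuesday: November 15, 2022.
Next Saturday: November 19, 2022.
The following Tuesday is November 22, 2022.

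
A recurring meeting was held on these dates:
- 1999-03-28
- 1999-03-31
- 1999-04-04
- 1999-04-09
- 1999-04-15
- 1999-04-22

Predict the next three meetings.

Intervals are 3, 4, 5, 6, 7 days — an arithmetic progression with common difference 1.
Next gap: 8 days. 1999-04-22 + 8 days = 1999-04-30.
Next gap: 9 days. 1999-04-30 + 9 days = 1999-05-09.
Next gap: 10 days. 1999-05-09 + 10 days = 1999-05-19.

1999-04-30, 1999-05-09, 1999-05-19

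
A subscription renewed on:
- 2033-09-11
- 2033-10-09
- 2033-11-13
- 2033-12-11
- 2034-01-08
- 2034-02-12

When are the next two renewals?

These are Sundays at 28- or 35-day spacing (28, 35, 28, 28, 35).
The pattern: 2nd Sunday of the month.
March 2034 — 2nd Sunday is 2034-03-12.
2nd Sunday of April 2034: 2034-04-09.

2034-03-12, 2034-04-09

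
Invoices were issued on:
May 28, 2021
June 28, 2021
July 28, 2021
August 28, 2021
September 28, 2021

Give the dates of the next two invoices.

October 28, 2021; November 28, 2021

Each date is the 28th; the gaps (31, 30, 31, 31) track the month lengths.
The rule is the 28th of each month.
Next: October 2021 → October 28, 2021.
Next: November 2021 → November 28, 2021.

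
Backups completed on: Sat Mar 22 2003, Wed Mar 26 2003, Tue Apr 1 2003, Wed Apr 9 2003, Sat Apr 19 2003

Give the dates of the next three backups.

Gaps: 4, 6, 8, 10 days — each gap is 2 larger than the previous one.
Next gap: 12 days. Sat Apr 19 2003 + 12 days = Thu May 1 2003.
Next gap: 14 days. Thu May 1 2003 + 14 days = Thu May 15 2003.
Next gap: 16 days. Thu May 15 2003 + 16 days = Sat May 31 2003.

Thu May 1 2003, Thu May 15 2003, Sat May 31 2003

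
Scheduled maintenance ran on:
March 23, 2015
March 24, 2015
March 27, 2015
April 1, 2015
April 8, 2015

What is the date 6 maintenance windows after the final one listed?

The spacing grows by 2 each time: 1, 3, 5, 7 days.
Next gap: 9 days. April 8, 2015 + 9 days = April 17, 2015.
Next gap: 11 days. April 17, 2015 + 11 days = April 28, 2015.
Next gap: 13 days. April 28, 2015 + 13 days = May 11, 2015.
Next gap: 15 days. May 11, 2015 + 15 days = May 26, 2015.
Next gap: 17 days. May 26, 2015 + 17 days = June 12, 2015.
Next gap: 19 days. June 12, 2015 + 19 days = July 1, 2015.

July 1, 2015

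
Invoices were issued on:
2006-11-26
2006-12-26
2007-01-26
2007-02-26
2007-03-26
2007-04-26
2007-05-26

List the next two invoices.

The day-of-month is always 26 (30, 31, 31, 28, 31, 30 days between events).
So this recurs on the 26th of each month.
Next: June 2007 → 2007-06-26.
Next: July 2007 → 2007-07-26.

2007-06-26, 2007-07-26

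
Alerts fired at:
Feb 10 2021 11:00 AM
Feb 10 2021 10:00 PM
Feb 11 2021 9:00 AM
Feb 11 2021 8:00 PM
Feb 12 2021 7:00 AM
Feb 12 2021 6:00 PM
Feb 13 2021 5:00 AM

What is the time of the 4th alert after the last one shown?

Feb 15 2021 1:00 AM

The interval is a steady 11 hours (11, 11, 11, 11, 11, 11).
Feb 13 2021 5:00 AM + 11 h = Feb 13 2021 4:00 PM.
Feb 13 2021 4:00 PM + 11 h = Feb 14 2021 3:00 AM.
Feb 14 2021 3:00 AM + 11 h = Feb 14 2021 2:00 PM.
Feb 14 2021 2:00 PM + 11 h = Feb 15 2021 1:00 AM.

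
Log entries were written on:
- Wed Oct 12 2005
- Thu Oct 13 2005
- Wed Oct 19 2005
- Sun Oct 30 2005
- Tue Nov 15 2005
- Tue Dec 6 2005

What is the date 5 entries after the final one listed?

The spacing grows by 5 each time: 1, 6, 11, 16, 21 days.
Next gap: 26 days. Tue Dec 6 2005 + 26 days = Sun Jan 1 2006.
Next gap: 31 days. Sun Jan 1 2006 + 31 days = Wed Feb 1 2006.
Next gap: 36 days. Wed Feb 1 2006 + 36 days = Thu Mar 9 2006.
Next gap: 41 days. Thu Mar 9 2006 + 41 days = Wed Apr 19 2006.
Next gap: 46 days. Wed Apr 19 2006 + 46 days = Sun Jun 4 2006.

Sun Jun 4 2006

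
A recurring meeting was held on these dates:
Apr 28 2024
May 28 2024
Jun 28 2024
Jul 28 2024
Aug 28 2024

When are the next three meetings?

Sep 28 2024, Oct 28 2024, Nov 28 2024

The day-of-month is always 28 (30, 31, 30, 31 days between events).
So this recurs on the 28th of each month.
Next: September 2024 → Sep 28 2024.
October 2024: Oct 28 2024.
Next: November 2024 → Nov 28 2024.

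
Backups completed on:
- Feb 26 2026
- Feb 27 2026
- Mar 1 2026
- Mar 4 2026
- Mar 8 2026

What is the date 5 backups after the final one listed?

Gaps: 1, 2, 3, 4 days — each gap is 1 larger than the previous one.
Next gap: 5 days. Mar 8 2026 + 5 days = Mar 13 2026.
Next gap: 6 days. Mar 13 2026 + 6 days = Mar 19 2026.
Next gap: 7 days. Mar 19 2026 + 7 days = Mar 26 2026.
Next gap: 8 days. Mar 26 2026 + 8 days = Apr 3 2026.
Next gap: 9 days. Apr 3 2026 + 9 days = Apr 12 2026.

Apr 12 2026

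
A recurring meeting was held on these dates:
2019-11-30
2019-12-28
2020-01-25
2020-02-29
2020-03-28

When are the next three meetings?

Every date is a Saturday; gaps 28, 28, 35, 28 days.
Each is the last Saturday of its month (at least one falls on the 29th or later, ruling out '4th Saturday').
Last Saturday of April 2020: 2020-04-25.
May 2020 ends with Saturday 2020-05-30.
Last Saturday of June 2020: 2020-06-27.

2020-04-25, 2020-05-30, 2020-06-27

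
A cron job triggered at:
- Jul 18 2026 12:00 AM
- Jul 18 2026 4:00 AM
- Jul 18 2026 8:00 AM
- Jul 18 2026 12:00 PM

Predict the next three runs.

Jul 18 2026 4:00 PM, Jul 18 2026 8:00 PM, Jul 19 2026 12:00 AM

Gaps: 4, 4, 4 hours — each event is 4 hours after the previous one.
Jul 18 2026 12:00 PM + 4 h = Jul 18 2026 4:00 PM.
Jul 18 2026 4:00 PM + 4 h = Jul 18 2026 8:00 PM.
Jul 18 2026 8:00 PM + 4 h = Jul 19 2026 12:00 AM.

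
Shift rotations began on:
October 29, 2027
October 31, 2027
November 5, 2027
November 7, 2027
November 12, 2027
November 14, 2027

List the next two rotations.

Every event lands on a Friday or Sunday (gaps cycle 2, 5, 2, 5, 2).
So the schedule is: every Friday and Sunday.
The following Friday is November 19, 2027.
The following Sunday is November 21, 2027.

November 19, 2027; November 21, 2027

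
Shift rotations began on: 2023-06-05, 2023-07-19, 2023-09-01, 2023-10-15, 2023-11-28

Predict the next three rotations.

Every event comes 44 days after the last (44, 44, 44, 44).
2023-11-28 + 44 days = 2024-01-11.
2024-01-11 + 44 days = 2024-02-24.
2024-02-24 + 44 days = 2024-04-08.

2024-01-11, 2024-02-24, 2024-04-08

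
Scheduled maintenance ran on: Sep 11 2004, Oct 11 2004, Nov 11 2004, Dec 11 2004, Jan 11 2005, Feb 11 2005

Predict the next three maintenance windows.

Gaps: 30, 31, 30, 31, 31 days — not constant. Every event is on the 11th of the month.
Pattern: the 11th of each month.
Next: March 2005 → Mar 11 2005.
April 2005: Apr 11 2005.
May 2005: May 11 2005.

Mar 11 2005, Apr 11 2005, May 11 2005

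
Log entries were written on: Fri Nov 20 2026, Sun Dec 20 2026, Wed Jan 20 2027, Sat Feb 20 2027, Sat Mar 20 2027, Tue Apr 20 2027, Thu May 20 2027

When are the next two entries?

Sun Jun 20 2027, Tue Jul 20 2027

The day-of-month is always 20 (30, 31, 31, 28, 31, 30 days between events).
So this recurs on the 20th of each month.
Next: June 2027 → Sun Jun 20 2027.
Next: July 2027 → Tue Jul 20 2027.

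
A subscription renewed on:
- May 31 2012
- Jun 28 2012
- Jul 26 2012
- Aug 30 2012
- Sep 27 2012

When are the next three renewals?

Every date is a Thursday; gaps 28, 28, 35, 28 days.
Each is the last Thursday of its month (at least one falls on the 29th or later, ruling out '4th Thursday').
Last Thursday of October 2012: Oct 25 2012.
Last Thursday of November 2012: Nov 29 2012.
December 2012 ends with Thursday Dec 27 2012.

Oct 25 2012, Nov 29 2012, Dec 27 2012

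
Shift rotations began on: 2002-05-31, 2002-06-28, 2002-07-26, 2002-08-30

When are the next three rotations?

These are Fridays with 28, 28, 35-day gaps.
Each is the final Friday of its month — 2002-05-31 is past the 28th, so '4th Friday' doesn't fit.
September 2002 ends with Friday 2002-09-27.
Last Friday of October 2002: 2002-10-25.
November 2002 ends with Friday 2002-11-29.

2002-09-27, 2002-10-25, 2002-11-29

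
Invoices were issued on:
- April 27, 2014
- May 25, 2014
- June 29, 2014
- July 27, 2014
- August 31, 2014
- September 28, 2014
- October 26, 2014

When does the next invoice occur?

All Sundays; the gaps (28, 35, 28, 35, 28, 28) vary with month length.
This is the last Sunday of each month.
November 2014 ends with Sunday November 30, 2014.

November 30, 2014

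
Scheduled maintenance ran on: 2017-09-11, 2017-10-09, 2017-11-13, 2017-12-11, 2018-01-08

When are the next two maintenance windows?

2018-02-12, 2018-03-12

All dates are Mondays, 28, 35, 28, 28 days apart.
Specifically, the 2nd Monday of each month.
February 2018 — 2nd Monday is 2018-02-12.
2nd Monday of March 2018: 2018-03-12.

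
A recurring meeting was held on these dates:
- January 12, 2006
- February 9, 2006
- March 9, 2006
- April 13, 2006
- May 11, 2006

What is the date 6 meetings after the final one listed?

November 9, 2006

Gaps: 28, 28, 35, 28 days — a mix of 28 and 35. Every date is a Thursday.
Each is the 2nd Thursday of its month.
June 2006 — 2nd Thursday is June 8, 2006.
July 2006 — 2nd Thursday is July 13, 2006.
2nd Thursday of August 2006: August 10, 2006.
2nd Thursday of September 2006: September 14, 2006.
October 2006 — 2nd Thursday is October 12, 2006.
2nd Thursday of November 2006: November 9, 2006.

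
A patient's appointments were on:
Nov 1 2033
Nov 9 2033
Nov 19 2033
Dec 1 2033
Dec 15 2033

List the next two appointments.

Gaps: 8, 10, 12, 14 days — each gap is 2 larger than the previous one.
Next gap: 16 days. Dec 15 2033 + 16 days = Dec 31 2033.
Next gap: 18 days. Dec 31 2033 + 18 days = Jan 18 2034.

Dec 31 2033, Jan 18 2034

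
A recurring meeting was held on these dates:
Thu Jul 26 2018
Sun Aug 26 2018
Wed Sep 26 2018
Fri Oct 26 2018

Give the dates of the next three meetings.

Each date is the 26th; the gaps (31, 31, 30) track the month lengths.
The rule is the 26th of each month.
November 2018: Mon Nov 26 2018.
Next: December 2018 → Wed Dec 26 2018.
Next: January 2019 → Sat Jan 26 2019.

Mon Nov 26 2018, Wed Dec 26 2018, Sat Jan 26 2019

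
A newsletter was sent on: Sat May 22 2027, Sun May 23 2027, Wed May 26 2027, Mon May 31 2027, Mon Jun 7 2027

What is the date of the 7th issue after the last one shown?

Mon Sep 20 2027

The spacing grows by 2 each time: 1, 3, 5, 7 days.
Next gap: 9 days. Mon Jun 7 2027 + 9 days = Wed Jun 16 2027.
Next gap: 11 days. Wed Jun 16 2027 + 11 days = Sun Jun 27 2027.
Next gap: 13 days. Sun Jun 27 2027 + 13 days = Sat Jul 10 2027.
Next gap: 15 days. Sat Jul 10 2027 + 15 days = Sun Jul 25 2027.
Next gap: 17 days. Sun Jul 25 2027 + 17 days = Wed Aug 11 2027.
Next gap: 19 days. Wed Aug 11 2027 + 19 days = Mon Aug 30 2027.
Next gap: 21 days. Mon Aug 30 2027 + 21 days = Mon Sep 20 2027.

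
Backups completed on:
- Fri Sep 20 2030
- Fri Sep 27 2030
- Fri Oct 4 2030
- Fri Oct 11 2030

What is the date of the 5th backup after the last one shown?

Fri Nov 15 2030

Every event comes 7 days after the last (7, 7, 7).
Fri Oct 11 2030 + 7 days = Fri Oct 18 2030.
Fri Oct 18 2030 + 7 days = Fri Oct 25 2030.
Fri Oct 25 2030 + 7 days = Fri Nov 1 2030.
Fri Nov 1 2030 + 7 days = Fri Nov 8 2030.
Fri Nov 8 2030 + 7 days = Fri Nov 15 2030.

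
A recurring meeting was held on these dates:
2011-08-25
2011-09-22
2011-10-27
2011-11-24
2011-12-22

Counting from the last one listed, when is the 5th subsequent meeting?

2012-05-24

All dates are Thursdays, 28, 35, 28, 28 days apart.
Specifically, the 4th Thursday of each month.
4th Thursday of January 2012: 2012-01-26.
4th Thursday of February 2012: 2012-02-23.
March 2012 — 4th Thursday is 2012-03-22.
4th Thursday of April 2012: 2012-04-26.
4th Thursday of May 2012: 2012-05-24.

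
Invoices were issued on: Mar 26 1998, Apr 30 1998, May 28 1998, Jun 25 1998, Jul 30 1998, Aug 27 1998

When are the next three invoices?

These are Thursdays with 35, 28, 28, 35, 28-day gaps.
Each is the final Thursday of its month — Apr 30 1998 is past the 28th, so '4th Thursday' doesn't fit.
September 1998 ends with Thursday Sep 24 1998.
October 1998 ends with Thursday Oct 29 1998.
November 1998 ends with Thursday Nov 26 1998.

Sep 24 1998, Oct 29 1998, Nov 26 1998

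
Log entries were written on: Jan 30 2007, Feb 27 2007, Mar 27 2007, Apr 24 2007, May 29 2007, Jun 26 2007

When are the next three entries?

Jul 31 2007, Aug 28 2007, Sep 25 2007

Every date is a Tuesday; gaps 28, 28, 28, 35, 28 days.
Each is the last Tuesday of its month (at least one falls on the 29th or later, ruling out '4th Tuesday').
July 2007 ends with Tuesday Jul 31 2007.
August 2007 ends with Tuesday Aug 28 2007.
Last Tuesday of September 2007: Sep 25 2007.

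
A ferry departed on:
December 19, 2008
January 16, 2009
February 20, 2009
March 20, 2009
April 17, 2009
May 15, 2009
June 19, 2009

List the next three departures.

All dates are Fridays, 28, 35, 28, 28, 28, 35 days apart.
Specifically, the 3rd Friday of each month.
3rd Friday of July 2009: July 17, 2009.
3rd Friday of August 2009: August 21, 2009.
3rd Friday of September 2009: September 18, 2009.

July 17, 2009; August 21, 2009; September 18, 2009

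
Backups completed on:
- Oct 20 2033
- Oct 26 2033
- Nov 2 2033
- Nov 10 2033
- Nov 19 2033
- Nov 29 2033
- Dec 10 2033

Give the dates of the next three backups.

Gaps: 6, 7, 8, 9, 10, 11 days — each gap is 1 larger than the previous one.
Next gap: 12 days. Dec 10 2033 + 12 days = Dec 22 2033.
Next gap: 13 days. Dec 22 2033 + 13 days = Jan 4 2034.
Next gap: 14 days. Jan 4 2034 + 14 days = Jan 18 2034.

Dec 22 2033, Jan 4 2034, Jan 18 2034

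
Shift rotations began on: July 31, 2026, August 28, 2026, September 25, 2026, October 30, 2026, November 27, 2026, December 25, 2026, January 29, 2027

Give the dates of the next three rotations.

Every date is a Friday; gaps 28, 28, 35, 28, 28, 35 days.
Each is the last Friday of its month (at least one falls on the 29th or later, ruling out '4th Friday').
February 2027 ends with Friday February 26, 2027.
March 2027 ends with Friday March 26, 2027.
Last Friday of April 2027: April 30, 2027.

February 26, 2027; March 26, 2027; April 30, 2027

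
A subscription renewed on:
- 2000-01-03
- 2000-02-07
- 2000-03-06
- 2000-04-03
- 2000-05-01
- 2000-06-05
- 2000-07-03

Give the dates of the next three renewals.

Gaps: 35, 28, 28, 28, 35, 28 days — a mix of 28 and 35. Every date is a Monday.
Each is the 1st Monday of its month.
August 2000 — 1st Monday is 2000-08-07.
1st Monday of September 2000: 2000-09-04.
October 2000 — 1st Monday is 2000-10-02.

2000-08-07, 2000-09-04, 2000-10-02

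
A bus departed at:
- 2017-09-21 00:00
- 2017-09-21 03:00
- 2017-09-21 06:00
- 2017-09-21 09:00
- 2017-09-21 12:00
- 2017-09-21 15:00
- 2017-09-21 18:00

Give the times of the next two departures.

2017-09-21 21:00, 2017-09-22 00:00

Spacing: 3, 3, 3, 3, 3, 3 h — constant 3 h.
2017-09-21 18:00 + 3 h = 2017-09-21 21:00.
2017-09-21 21:00 + 3 h = 2017-09-22 00:00.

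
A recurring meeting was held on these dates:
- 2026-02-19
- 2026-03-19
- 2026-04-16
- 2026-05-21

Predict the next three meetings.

2026-06-18, 2026-07-16, 2026-08-20

Gaps: 28, 28, 35 days — a mix of 28 and 35. Every date is a Thursday.
Each is the 3rd Thursday of its month.
3rd Thursday of June 2026: 2026-06-18.
July 2026 — 3rd Thursday is 2026-07-16.
3rd Thursday of August 2026: 2026-08-20.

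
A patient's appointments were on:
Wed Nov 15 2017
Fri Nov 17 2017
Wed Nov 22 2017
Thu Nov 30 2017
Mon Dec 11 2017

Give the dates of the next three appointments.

Gaps: 2, 5, 8, 11 days — each gap is 3 larger than the previous one.
Next gap: 14 days. Mon Dec 11 2017 + 14 days = Mon Dec 25 2017.
Next gap: 17 days. Mon Dec 25 2017 + 17 days = Thu Jan 11 2018.
Next gap: 20 days. Thu Jan 11 2018 + 20 days = Wed Jan 31 2018.

Mon Dec 25 2017, Thu Jan 11 2018, Wed Jan 31 2018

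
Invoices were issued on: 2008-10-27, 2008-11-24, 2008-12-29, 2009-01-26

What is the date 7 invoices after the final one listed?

Every date is a Monday; gaps 28, 35, 28 days.
Each is the last Monday of its month (at least one falls on the 29th or later, ruling out '4th Monday').
Last Monday of February 2009: 2009-02-23.
Last Monday of March 2009: 2009-03-30.
Last Monday of April 2009: 2009-04-27.
Last Monday of May 2009: 2009-05-25.
June 2009 ends with Monday 2009-06-29.
July 2009 ends with Monday 2009-07-27.
Last Monday of August 2009: 2009-08-31.

2009-08-31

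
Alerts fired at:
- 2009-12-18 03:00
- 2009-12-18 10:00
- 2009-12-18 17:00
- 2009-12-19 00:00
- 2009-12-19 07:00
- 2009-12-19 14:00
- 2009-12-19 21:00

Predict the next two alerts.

2009-12-20 04:00, 2009-12-20 11:00

The interval is a steady 7 hours (7, 7, 7, 7, 7, 7).
2009-12-19 21:00 + 7 h = 2009-12-20 04:00.
2009-12-20 04:00 + 7 h = 2009-12-20 11:00.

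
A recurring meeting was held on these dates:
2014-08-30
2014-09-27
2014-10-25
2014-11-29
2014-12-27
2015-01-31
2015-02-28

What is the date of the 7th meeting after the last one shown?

All Saturdays; the gaps (28, 28, 35, 28, 35, 28) vary with month length.
This is the last Saturday of each month.
March 2015 ends with Saturday 2015-03-28.
Last Saturday of April 2015: 2015-04-25.
Last Saturday of May 2015: 2015-05-30.
Last Saturday of June 2015: 2015-06-27.
July 2015 ends with Saturday 2015-07-25.
Last Saturday of August 2015: 2015-08-29.
Last Saturday of September 2015: 2015-09-26.

2015-09-26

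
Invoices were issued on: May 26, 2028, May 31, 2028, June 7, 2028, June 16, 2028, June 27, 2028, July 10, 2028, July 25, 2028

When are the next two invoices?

Gaps: 5, 7, 9, 11, 13, 15 days — each gap is 2 larger than the previous one.
Next gap: 17 days. July 25, 2028 + 17 days = August 11, 2028.
Next gap: 19 days. August 11, 2028 + 19 days = August 30, 2028.

August 11, 2028; August 30, 2028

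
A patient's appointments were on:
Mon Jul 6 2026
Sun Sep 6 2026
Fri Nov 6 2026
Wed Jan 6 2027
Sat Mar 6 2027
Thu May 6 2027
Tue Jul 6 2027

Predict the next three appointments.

Mon Sep 6 2027, Sat Nov 6 2027, Thu Jan 6 2028

The day-of-month is always 6 (62, 61, 61, 59, 61, 61 days between events).
So this recurs on the 6th of every 2 months.
Next: September 2027 → Mon Sep 6 2027.
November 2027: Sat Nov 6 2027.
January 2028: Thu Jan 6 2028.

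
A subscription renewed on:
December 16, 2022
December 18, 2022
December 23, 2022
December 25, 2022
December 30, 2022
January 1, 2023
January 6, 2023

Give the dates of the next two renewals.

January 8, 2023; January 13, 2023

Every event lands on a Friday or Sunday (gaps cycle 2, 5, 2, 5, 2, 5).
So the schedule is: every Friday and Sunday.
The following Sunday is January 8, 2023.
The following Friday is January 13, 2023.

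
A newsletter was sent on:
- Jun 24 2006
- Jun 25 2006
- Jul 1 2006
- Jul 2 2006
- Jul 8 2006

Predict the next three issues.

Jul 9 2006, Jul 15 2006, Jul 16 2006

Every event lands on a Saturday or Sunday (gaps cycle 1, 6, 1, 6).
So the schedule is: every Saturday and Sunday.
Next Sunday: Jul 9 2006.
Next Saturday: Jul 15 2006.
The following Sunday is Jul 16 2006.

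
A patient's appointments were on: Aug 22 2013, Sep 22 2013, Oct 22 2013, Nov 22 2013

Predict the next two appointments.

Dec 22 2013, Jan 22 2014

The day-of-month is always 22 (31, 30, 31 days between events).
So this recurs on the 22nd of each month.
Next: December 2013 → Dec 22 2013.
Next: January 2014 → Jan 22 2014.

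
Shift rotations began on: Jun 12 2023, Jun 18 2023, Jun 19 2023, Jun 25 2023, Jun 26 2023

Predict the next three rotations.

Jul 2 2023, Jul 3 2023, Jul 9 2023

The gap pattern 6, 1, 6, 1 repeats every 2 events.
These are the Mondays and Sundays of each week.
Next Sunday: Jul 2 2023.
The following Monday is Jul 3 2023.
The following Sunday is Jul 9 2023.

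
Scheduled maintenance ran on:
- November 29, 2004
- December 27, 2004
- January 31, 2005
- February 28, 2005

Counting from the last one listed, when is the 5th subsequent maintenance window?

Every date is a Monday; gaps 28, 35, 28 days.
Each is the last Monday of its month (at least one falls on the 29th or later, ruling out '4th Monday').
March 2005 ends with Monday March 28, 2005.
Last Monday of April 2005: April 25, 2005.
Last Monday of May 2005: May 30, 2005.
Last Monday of June 2005: June 27, 2005.
Last Monday of July 2005: July 25, 2005.

July 25, 2005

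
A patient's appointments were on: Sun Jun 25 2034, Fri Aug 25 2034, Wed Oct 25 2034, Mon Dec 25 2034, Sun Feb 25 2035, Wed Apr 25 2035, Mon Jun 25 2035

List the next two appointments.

The day-of-month is always 25 (61, 61, 61, 62, 59, 61 days between events).
So this recurs on the 25th of every 2 months.
August 2035: Sat Aug 25 2035.
October 2035: Thu Oct 25 2035.

Sat Aug 25 2035, Thu Oct 25 2035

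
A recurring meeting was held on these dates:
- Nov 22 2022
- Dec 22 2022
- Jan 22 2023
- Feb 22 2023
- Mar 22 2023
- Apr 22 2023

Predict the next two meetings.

Gaps: 30, 31, 31, 28, 31 days — not constant. Every event is on the 22nd of the month.
Pattern: the 22nd of each month.
May 2023: May 22 2023.
Next: June 2023 → Jun 22 2023.

May 22 2023, Jun 22 2023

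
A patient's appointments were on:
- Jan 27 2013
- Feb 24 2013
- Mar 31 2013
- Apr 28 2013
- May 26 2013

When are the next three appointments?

All Sundays; the gaps (28, 35, 28, 28) vary with month length.
This is the last Sunday of each month.
June 2013 ends with Sunday Jun 30 2013.
Last Sunday of July 2013: Jul 28 2013.
August 2013 ends with Sunday Aug 25 2013.

Jun 30 2013, Jul 28 2013, Aug 25 2013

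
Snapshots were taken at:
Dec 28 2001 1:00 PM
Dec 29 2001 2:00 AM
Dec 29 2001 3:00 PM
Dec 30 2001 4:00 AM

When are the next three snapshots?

Dec 30 2001 5:00 PM, Dec 31 2001 6:00 AM, Dec 31 2001 7:00 PM

The interval is a steady 13 hours (13, 13, 13).
Dec 30 2001 4:00 AM + 13 h = Dec 30 2001 5:00 PM.
Dec 30 2001 5:00 PM + 13 h = Dec 31 2001 6:00 AM.
Dec 31 2001 6:00 AM + 13 h = Dec 31 2001 7:00 PM.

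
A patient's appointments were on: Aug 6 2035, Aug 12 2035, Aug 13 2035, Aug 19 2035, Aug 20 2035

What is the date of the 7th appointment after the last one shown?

The gap pattern 6, 1, 6, 1 repeats every 2 events.
These are the Mondays and Sundays of each week.
Next Sunday: Aug 26 2035.
The following Monday is Aug 27 2035.
The following Sunday is Sep 2 2035.
Next Monday: Sep 3 2035.
The following Sunday is Sep 9 2035.
The following Monday is Sep 10 2035.
The following Sunday is Sep 16 2035.

Sep 16 2035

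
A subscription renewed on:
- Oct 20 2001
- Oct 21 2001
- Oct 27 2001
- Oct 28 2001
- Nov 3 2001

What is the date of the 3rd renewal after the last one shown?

Nov 11 2001

Gaps: 1, 6, 1, 6 days — not constant, but cyclic with period 2.
The events fall on every Saturday and Sunday.
The following Sunday is Nov 4 2001.
The following Saturday is Nov 10 2001.
Next Sunday: Nov 11 2001.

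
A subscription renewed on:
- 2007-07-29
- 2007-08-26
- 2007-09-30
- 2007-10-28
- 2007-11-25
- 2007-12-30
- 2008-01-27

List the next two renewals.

2008-02-24, 2008-03-30

Every date is a Sunday; gaps 28, 35, 28, 28, 35, 28 days.
Each is the last Sunday of its month (at least one falls on the 29th or later, ruling out '4th Sunday').
February 2008 ends with Sunday 2008-02-24.
Last Sunday of March 2008: 2008-03-30.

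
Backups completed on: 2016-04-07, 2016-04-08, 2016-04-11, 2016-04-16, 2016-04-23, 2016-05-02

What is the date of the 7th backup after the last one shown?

2016-08-29

The spacing grows by 2 each time: 1, 3, 5, 7, 9 days.
Next gap: 11 days. 2016-05-02 + 11 days = 2016-05-13.
Next gap: 13 days. 2016-05-13 + 13 days = 2016-05-26.
Next gap: 15 days. 2016-05-26 + 15 days = 2016-06-10.
Next gap: 17 days. 2016-06-10 + 17 days = 2016-06-27.
Next gap: 19 days. 2016-06-27 + 19 days = 2016-07-16.
Next gap: 21 days. 2016-07-16 + 21 days = 2016-08-06.
Next gap: 23 days. 2016-08-06 + 23 days = 2016-08-29.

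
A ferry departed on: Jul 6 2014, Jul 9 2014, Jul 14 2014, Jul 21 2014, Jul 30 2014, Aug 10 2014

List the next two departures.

Aug 23 2014, Sep 7 2014

Intervals are 3, 5, 7, 9, 11 days — an arithmetic progression with common difference 2.
Next gap: 13 days. Aug 10 2014 + 13 days = Aug 23 2014.
Next gap: 15 days. Aug 23 2014 + 15 days = Sep 7 2014.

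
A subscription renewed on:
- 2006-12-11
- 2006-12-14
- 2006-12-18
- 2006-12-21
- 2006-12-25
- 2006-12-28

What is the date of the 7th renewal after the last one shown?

2007-01-22

Every event lands on a Monday or Thursday (gaps cycle 3, 4, 3, 4, 3).
So the schedule is: every Monday and Thursday.
Next Monday: 2007-01-01.
The following Thursday is 2007-01-04.
Next Monday: 2007-01-08.
Next Thursday: 2007-01-11.
The following Monday is 2007-01-15.
Next Thursday: 2007-01-18.
The following Monday is 2007-01-22.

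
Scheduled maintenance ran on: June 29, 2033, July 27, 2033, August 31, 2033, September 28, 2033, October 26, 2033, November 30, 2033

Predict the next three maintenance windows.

All Wednesdays; the gaps (28, 35, 28, 28, 35) vary with month length.
This is the last Wednesday of each month.
Last Wednesday of December 2033: December 28, 2033.
Last Wednesday of January 2034: January 25, 2034.
Last Wednesday of February 2034: February 22, 2034.

December 28, 2033; January 25, 2034; February 22, 2034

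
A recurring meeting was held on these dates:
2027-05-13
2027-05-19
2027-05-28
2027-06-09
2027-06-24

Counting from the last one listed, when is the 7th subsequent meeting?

2027-12-30

Intervals are 6, 9, 12, 15 days — an arithmetic progression with common difference 3.
Next gap: 18 days. 2027-06-24 + 18 days = 2027-07-12.
Next gap: 21 days. 2027-07-12 + 21 days = 2027-08-02.
Next gap: 24 days. 2027-08-02 + 24 days = 2027-08-26.
Next gap: 27 days. 2027-08-26 + 27 days = 2027-09-22.
Next gap: 30 days. 2027-09-22 + 30 days = 2027-10-22.
Next gap: 33 days. 2027-10-22 + 33 days = 2027-11-24.
Next gap: 36 days. 2027-11-24 + 36 days = 2027-12-30.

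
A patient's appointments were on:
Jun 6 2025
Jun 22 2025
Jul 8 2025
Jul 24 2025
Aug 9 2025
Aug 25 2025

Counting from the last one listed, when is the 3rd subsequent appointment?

Oct 12 2025

Every event comes 16 days after the last (16, 16, 16, 16, 16).
Aug 25 2025 + 16 days = Sep 10 2025.
Sep 10 2025 + 16 days = Sep 26 2025.
Sep 26 2025 + 16 days = Oct 12 2025.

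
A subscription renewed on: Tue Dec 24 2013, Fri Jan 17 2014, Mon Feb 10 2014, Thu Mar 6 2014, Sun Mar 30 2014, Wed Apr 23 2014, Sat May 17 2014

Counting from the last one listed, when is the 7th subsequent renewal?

Gaps between consecutive events: 24, 24, 24, 24, 24, 24 days — a constant 24-day interval.
Sat May 17 2014 + 24 days = Tue Jun 10 2014.
Tue Jun 10 2014 + 24 days = Fri Jul 4 2014.
Fri Jul 4 2014 + 24 days = Mon Jul 28 2014.
Mon Jul 28 2014 + 24 days = Thu Aug 21 2014.
Thu Aug 21 2014 + 24 days = Sun Sep 14 2014.
Sun Sep 14 2014 + 24 days = Wed Oct 8 2014.
Wed Oct 8 2014 + 24 days = Sat Nov 1 2014.

Sat Nov 1 2014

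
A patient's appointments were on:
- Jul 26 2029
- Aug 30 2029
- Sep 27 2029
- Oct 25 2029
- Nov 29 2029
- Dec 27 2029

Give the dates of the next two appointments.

Jan 31 2030, Feb 28 2030

These are Thursdays with 35, 28, 28, 35, 28-day gaps.
Each is the final Thursday of its month — Aug 30 2029 is past the 28th, so '4th Thursday' doesn't fit.
January 2030 ends with Thursday Jan 31 2030.
Last Thursday of February 2030: Feb 28 2030.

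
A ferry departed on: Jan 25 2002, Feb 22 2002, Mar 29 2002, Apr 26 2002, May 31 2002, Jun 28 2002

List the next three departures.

Jul 26 2002, Aug 30 2002, Sep 27 2002

Every date is a Friday; gaps 28, 35, 28, 35, 28 days.
Each is the last Friday of its month (at least one falls on the 29th or later, ruling out '4th Friday').
July 2002 ends with Friday Jul 26 2002.
Last Friday of August 2002: Aug 30 2002.
Last Friday of September 2002: Sep 27 2002.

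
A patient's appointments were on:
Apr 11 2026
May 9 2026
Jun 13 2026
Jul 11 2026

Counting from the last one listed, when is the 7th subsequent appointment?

Feb 13 2027

These are Saturdays at 28- or 35-day spacing (28, 35, 28).
The pattern: 2nd Saturday of the month.
2nd Saturday of August 2026: Aug 8 2026.
2nd Saturday of September 2026: Sep 12 2026.
2nd Saturday of October 2026: Oct 10 2026.
November 2026 — 2nd Saturday is Nov 14 2026.
2nd Saturday of December 2026: Dec 12 2026.
January 2027 — 2nd Saturday is Jan 9 2027.
2nd Saturday of February 2027: Feb 13 2027.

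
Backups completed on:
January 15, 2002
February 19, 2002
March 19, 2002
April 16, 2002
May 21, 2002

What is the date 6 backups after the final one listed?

November 19, 2002

Gaps: 35, 28, 28, 35 days — a mix of 28 and 35. Every date is a Tuesday.
Each is the 3rd Tuesday of its month.
3rd Tuesday of June 2002: June 18, 2002.
3rd Tuesday of July 2002: July 16, 2002.
3rd Tuesday of August 2002: August 20, 2002.
3rd Tuesday of September 2002: September 17, 2002.
3rd Tuesday of October 2002: October 15, 2002.
November 2002 — 3rd Tuesday is November 19, 2002.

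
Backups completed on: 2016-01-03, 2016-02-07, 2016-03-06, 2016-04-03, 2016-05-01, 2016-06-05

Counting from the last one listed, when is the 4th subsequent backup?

2016-10-02

These are Sundays at 28- or 35-day spacing (35, 28, 28, 28, 35).
The pattern: 1st Sunday of the month.
1st Sunday of July 2016: 2016-07-03.
1st Sunday of August 2016: 2016-08-07.
1st Sunday of September 2016: 2016-09-04.
October 2016 — 1st Sunday is 2016-10-02.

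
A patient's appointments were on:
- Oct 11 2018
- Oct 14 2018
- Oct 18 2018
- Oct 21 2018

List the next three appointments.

Oct 25 2018, Oct 28 2018, Nov 1 2018

The gap pattern 3, 4, 3 repeats every 2 events.
These are the Thursdays and Sundays of each week.
Next Thursday: Oct 25 2018.
The following Sunday is Oct 28 2018.
Next Thursday: Nov 1 2018.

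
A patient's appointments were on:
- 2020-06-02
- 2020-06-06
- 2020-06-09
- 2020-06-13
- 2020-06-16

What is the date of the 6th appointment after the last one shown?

2020-07-07

Every event lands on a Tuesday or Saturday (gaps cycle 4, 3, 4, 3).
So the schedule is: every Tuesday and Saturday.
Next Saturday: 2020-06-20.
Next Tuesday: 2020-06-23.
Next Saturday: 2020-06-27.
Next Tuesday: 2020-06-30.
The following Saturday is 2020-07-04.
The following Tuesday is 2020-07-07.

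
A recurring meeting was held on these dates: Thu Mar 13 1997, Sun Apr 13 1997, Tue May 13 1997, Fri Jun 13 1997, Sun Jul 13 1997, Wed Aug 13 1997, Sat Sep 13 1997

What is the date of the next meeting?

Mon Oct 13 1997

The day-of-month is always 13 (31, 30, 31, 30, 31, 31 days between events).
So this recurs on the 13th of each month.
October 1997: Mon Oct 13 1997.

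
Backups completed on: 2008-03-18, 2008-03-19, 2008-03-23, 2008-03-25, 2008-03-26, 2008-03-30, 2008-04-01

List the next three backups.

Gaps: 1, 4, 2, 1, 4, 2 days — not constant, but cyclic with period 3.
The events fall on every Tuesday, Wednesday and Sunday.
Next Wednesday: 2008-04-02.
Next Sunday: 2008-04-06.
The following Tuesday is 2008-04-08.

2008-04-02, 2008-04-06, 2008-04-08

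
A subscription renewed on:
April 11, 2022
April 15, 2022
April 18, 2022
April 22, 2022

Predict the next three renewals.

April 25, 2022; April 29, 2022; May 2, 2022

Gaps: 4, 3, 4 days — not constant, but cyclic with period 2.
The events fall on every Monday and Friday.
The following Monday is April 25, 2022.
Next Friday: April 29, 2022.
The following Monday is May 2, 2022.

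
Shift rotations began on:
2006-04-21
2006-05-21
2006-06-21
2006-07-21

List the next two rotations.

The day-of-month is always 21 (30, 31, 30 days between events).
So this recurs on the 21st of each month.
August 2006: 2006-08-21.
Next: September 2006 → 2006-09-21.

2006-08-21, 2006-09-21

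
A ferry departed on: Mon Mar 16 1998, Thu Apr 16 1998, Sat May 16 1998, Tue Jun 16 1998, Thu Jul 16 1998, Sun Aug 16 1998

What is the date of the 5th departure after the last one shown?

Gaps: 31, 30, 31, 30, 31 days — not constant. Every event is on the 16th of the month.
Pattern: the 16th of each month.
September 1998: Wed Sep 16 1998.
Next: October 1998 → Fri Oct 16 1998.
November 1998: Mon Nov 16 1998.
December 1998: Wed Dec 16 1998.
January 1999: Sat Jan 16 1999.

Sat Jan 16 1999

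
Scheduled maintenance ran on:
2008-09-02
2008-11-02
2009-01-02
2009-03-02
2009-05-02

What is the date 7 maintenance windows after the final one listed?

2010-07-02

Gaps: 61, 61, 59, 61 days — not constant. Every event is on the 2nd of the month.
Pattern: the 2nd of every 2 months.
July 2009: 2009-07-02.
Next: September 2009 → 2009-09-02.
November 2009: 2009-11-02.
Next: January 2010 → 2010-01-02.
March 2010: 2010-03-02.
Next: May 2010 → 2010-05-02.
Next: July 2010 → 2010-07-02.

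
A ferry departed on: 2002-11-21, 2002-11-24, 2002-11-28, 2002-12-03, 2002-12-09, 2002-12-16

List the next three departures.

2002-12-24, 2003-01-02, 2003-01-12

The spacing grows by 1 each time: 3, 4, 5, 6, 7 days.
Next gap: 8 days. 2002-12-16 + 8 days = 2002-12-24.
Next gap: 9 days. 2002-12-24 + 9 days = 2003-01-02.
Next gap: 10 days. 2003-01-02 + 10 days = 2003-01-12.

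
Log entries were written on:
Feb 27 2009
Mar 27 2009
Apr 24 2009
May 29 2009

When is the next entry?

Jun 26 2009

Every date is a Friday; gaps 28, 28, 35 days.
Each is the last Friday of its month (at least one falls on the 29th or later, ruling out '4th Friday').
June 2009 ends with Friday Jun 26 2009.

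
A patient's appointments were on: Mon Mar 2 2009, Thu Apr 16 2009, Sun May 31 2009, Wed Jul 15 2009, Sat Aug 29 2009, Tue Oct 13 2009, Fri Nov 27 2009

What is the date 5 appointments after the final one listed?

Sat Jul 10 2010

Gaps between consecutive events: 45, 45, 45, 45, 45, 45 days — a constant 45-day interval.
Fri Nov 27 2009 + 45 days = Mon Jan 11 2010.
Mon Jan 11 2010 + 45 days = Thu Feb 25 2010.
Thu Feb 25 2010 + 45 days = Sun Apr 11 2010.
Sun Apr 11 2010 + 45 days = Wed May 26 2010.
Wed May 26 2010 + 45 days = Sat Jul 10 2010.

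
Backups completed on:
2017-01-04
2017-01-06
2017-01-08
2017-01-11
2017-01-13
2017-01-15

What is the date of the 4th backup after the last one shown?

2017-01-25

The gap pattern 2, 2, 3, 2, 2 repeats every 3 events.
These are the Wednesdays, Fridays and Sundays of each week.
Next Wednesday: 2017-01-18.
The following Friday is 2017-01-20.
Next Sunday: 2017-01-22.
Next Wednesday: 2017-01-25.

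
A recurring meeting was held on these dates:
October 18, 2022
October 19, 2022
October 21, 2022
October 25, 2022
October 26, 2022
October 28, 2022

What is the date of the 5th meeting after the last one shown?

November 9, 2022

Gaps: 1, 2, 4, 1, 2 days — not constant, but cyclic with period 3.
The events fall on every Tuesday, Wednesday and Friday.
Next Tuesday: November 1, 2022.
The following Wednesday is November 2, 2022.
Next Friday: November 4, 2022.
The following Tuesday is November 8, 2022.
Next Wednesday: November 9, 2022.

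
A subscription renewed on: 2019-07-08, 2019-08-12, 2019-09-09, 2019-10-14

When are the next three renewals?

2019-11-11, 2019-12-09, 2020-01-13

Gaps: 35, 28, 35 days — a mix of 28 and 35. Every date is a Monday.
Each is the 2nd Monday of its month.
November 2019 — 2nd Monday is 2019-11-11.
2nd Monday of December 2019: 2019-12-09.
January 2020 — 2nd Monday is 2020-01-13.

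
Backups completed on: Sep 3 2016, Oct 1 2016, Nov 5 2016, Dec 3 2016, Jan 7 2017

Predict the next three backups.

Feb 4 2017, Mar 4 2017, Apr 1 2017

Gaps: 28, 35, 28, 35 days — a mix of 28 and 35. Every date is a Saturday.
Each is the 1st Saturday of its month.
February 2017 — 1st Saturday is Feb 4 2017.
1st Saturday of March 2017: Mar 4 2017.
1st Saturday of April 2017: Apr 1 2017.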